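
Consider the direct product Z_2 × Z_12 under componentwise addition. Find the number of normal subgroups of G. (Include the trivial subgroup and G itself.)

G is abelian, so every subgroup is normal.
G has 16 subgroups in total, hence 16 normal subgroups.

16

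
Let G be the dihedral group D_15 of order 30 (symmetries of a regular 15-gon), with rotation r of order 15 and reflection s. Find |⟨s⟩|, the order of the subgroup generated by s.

Computing powers of s: the smallest k with (s)^k = e is k = 2.

2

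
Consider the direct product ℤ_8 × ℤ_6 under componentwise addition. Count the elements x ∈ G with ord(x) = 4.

An element (a,b) has order lcm(ord(a), ord(b)); count pairs with lcm equal to 4.
Enumerating gives 4 such elements.

4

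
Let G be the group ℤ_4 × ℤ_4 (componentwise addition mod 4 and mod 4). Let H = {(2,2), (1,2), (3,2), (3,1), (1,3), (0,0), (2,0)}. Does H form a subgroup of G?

|H| = 7 does not divide |G| = 16, so by Lagrange H is not a subgroup.

No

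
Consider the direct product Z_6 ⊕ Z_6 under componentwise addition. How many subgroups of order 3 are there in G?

4

|G| = 36 and 3 | 36, so subgroups of order 3 are possible by Lagrange.
The subgroups of order 3 are: {(0,0), (0,2), (0,4)}; {(0,0), (2,0), (4,0)}; {(0,0), (2,2), (4,4)}; {(0,0), (2,4), (4,2)}.
So G has 4 subgroups of order 3.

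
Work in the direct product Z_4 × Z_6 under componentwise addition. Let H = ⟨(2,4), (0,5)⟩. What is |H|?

12

|⟨(2,4)⟩| = 6 and |⟨(0,5)⟩| = 6, so |H| is a multiple of lcm(6, 6) = 6 and divides |G| = 24.
Closing under the operation: H = {(0,0), (0,1), (0,2), (0,3), (0,4), (0,5), (2,0), (2,1), (2,2), (2,3), (2,4), (2,5)}, so |H| = 12.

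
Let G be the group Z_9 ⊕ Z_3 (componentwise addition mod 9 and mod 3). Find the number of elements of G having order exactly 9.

18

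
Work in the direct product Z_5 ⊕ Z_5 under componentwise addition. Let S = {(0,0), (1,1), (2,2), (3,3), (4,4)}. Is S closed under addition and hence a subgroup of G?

Yes

|S| = 5 divides |G| = 25, consistent with Lagrange.
S contains the identity, every element's inverse is in S, and S is closed under +: it is a subgroup.
In fact S = ⟨(4,4)⟩.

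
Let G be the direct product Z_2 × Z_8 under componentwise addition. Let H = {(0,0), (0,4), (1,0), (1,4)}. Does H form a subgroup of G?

|H| = 4 divides |G| = 16, consistent with Lagrange.
H contains the identity, every element's inverse is in H, and H is closed under +: it is a subgroup.

Yes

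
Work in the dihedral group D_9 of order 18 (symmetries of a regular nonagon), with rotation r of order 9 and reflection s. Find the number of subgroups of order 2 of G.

9

|G| = 18 and 2 | 18, so subgroups of order 2 are possible by Lagrange.
The subgroups of order 2 are: {e, r^2s}; {e, r^3s}; {e, r^4s}; {e, r^5s}; … (9 in all).
So G has 9 subgroups of order 2.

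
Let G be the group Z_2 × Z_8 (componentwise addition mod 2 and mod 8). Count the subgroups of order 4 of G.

|G| = 16 and 4 | 16, so subgroups of order 4 are possible by Lagrange.
The subgroups of order 4 are: {(0,0), (0,2), (0,4), (0,6)}; {(0,0), (0,4), (1,0), (1,4)}; {(0,0), (0,4), (1,2), (1,6)}.
So G has 3 subgroups of order 4.

3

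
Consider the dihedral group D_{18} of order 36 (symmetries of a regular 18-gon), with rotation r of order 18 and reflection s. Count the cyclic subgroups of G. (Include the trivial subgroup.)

24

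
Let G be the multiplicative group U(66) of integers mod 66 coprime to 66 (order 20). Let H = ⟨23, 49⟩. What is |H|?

10

|⟨23⟩| = 2 and |⟨49⟩| = 5, so |H| is a multiple of lcm(2, 5) = 10 and divides |G| = 20.
Closing under the operation: H = {1, 5, 23, 25, 31, 37, 47, 49, 53, 59}, so |H| = 10.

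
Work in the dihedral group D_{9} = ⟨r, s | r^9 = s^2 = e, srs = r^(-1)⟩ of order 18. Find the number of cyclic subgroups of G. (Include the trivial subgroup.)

12

Group the elements of G by the cyclic subgroup they generate; each cyclic subgroup of order d accounts for φ(d) elements.
Cyclic subgroups by order — order 1: 1; order 2: 9; order 3: 1; order 9: 1.
Total: 12.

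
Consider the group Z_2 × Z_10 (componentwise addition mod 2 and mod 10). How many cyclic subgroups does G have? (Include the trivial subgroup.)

8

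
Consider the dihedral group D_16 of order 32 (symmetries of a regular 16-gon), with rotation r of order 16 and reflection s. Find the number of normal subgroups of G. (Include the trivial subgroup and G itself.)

8

G has 36 subgroups. Checking conjugation-invariance by order — order 1: 1/1 normal; order 2: 1/17 normal; order 4: 1/9 normal; order 8: 1/5 normal; order 16: 3/3 normal; order 32: 1/1 normal.
Total normal subgroups: 8.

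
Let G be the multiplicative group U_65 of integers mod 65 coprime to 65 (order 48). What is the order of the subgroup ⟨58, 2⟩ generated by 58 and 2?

24

|⟨58⟩| = 12 and |⟨2⟩| = 12, so |H| is a multiple of lcm(12, 12) = 12 and divides |G| = 48.
Closing under the operation: H = {1, 2, 4, 7, 8, 9, 14, 16, 18, 28, 29, 32, 33, 36, 37, 47, 49, 51, 56, 57, 58, 61, 63, 64}, so |H| = 24.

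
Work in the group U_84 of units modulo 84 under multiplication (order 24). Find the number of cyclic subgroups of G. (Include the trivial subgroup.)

Group the elements of G by the cyclic subgroup they generate; each cyclic subgroup of order d accounts for φ(d) elements.
Cyclic subgroups by order — order 1: 1; order 2: 7; order 3: 1; order 6: 7.
Total: 16.

16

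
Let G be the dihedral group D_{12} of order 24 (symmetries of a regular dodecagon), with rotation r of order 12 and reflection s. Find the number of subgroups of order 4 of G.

|G| = 24 and 4 | 24, so subgroups of order 4 are possible by Lagrange.
The subgroups of order 4 are: {e, r^6, r^4s, r^10s}; {e, r^6, r^5s, r^11s}; {e, r^6, r^2s, r^8s}; {e, r^3, r^6, r^9}; … (7 in all).
So G has 7 subgroups of order 4.

7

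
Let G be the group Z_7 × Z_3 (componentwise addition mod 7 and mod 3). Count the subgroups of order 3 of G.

|G| = 21 and 3 | 21, so subgroups of order 3 are possible by Lagrange.
The subgroups of order 3 are: {(0,0), (0,1), (0,2)}.
So G has 1 subgroup of order 3.

1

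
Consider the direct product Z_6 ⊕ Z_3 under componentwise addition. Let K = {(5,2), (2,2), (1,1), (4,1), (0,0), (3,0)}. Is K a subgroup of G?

Yes

|K| = 6 divides |G| = 18, consistent with Lagrange.
K contains the identity, every element's inverse is in K, and K is closed under +: it is a subgroup.
In fact K = ⟨(5,2)⟩.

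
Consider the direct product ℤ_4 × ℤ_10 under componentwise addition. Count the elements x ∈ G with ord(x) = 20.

An element (a,b) has order lcm(ord(a), ord(b)); count pairs with lcm equal to 20.
Enumerating gives 16 such elements.

16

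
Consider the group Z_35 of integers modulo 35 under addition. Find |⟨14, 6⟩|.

|⟨14⟩| = 5 and |⟨6⟩| = 35, so |H| is a multiple of lcm(5, 35) = 35 and divides |G| = 35.
Closing {14, 6} under the group operation gives all of G, so |H| = 35.

35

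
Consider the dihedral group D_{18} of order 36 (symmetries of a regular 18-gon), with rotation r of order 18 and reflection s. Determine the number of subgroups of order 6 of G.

|G| = 36 and 6 | 36, so subgroups of order 6 are possible by Lagrange.
The subgroups of order 6 are: {e, r^6, r^12, r^4s, r^10s, r^16s}; {e, r^6, r^12, r^5s, r^11s, r^17s}; {e, r^6, r^12, s, r^6s, r^12s}; {e, r^6, r^12, rs, r^7s, r^13s}; … (7 in all).
So G has 7 subgroups of order 6.

7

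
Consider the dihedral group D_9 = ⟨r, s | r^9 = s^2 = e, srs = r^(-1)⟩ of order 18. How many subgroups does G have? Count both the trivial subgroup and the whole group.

16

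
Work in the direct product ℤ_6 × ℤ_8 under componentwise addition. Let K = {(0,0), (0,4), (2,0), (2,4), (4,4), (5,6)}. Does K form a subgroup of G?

No

(5,6) ∈ K but its inverse (1,2) ∉ K, so K is not a subgroup.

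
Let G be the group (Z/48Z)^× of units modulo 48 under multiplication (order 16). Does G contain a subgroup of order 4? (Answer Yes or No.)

4 | 16. A subgroup of order 4 is {1, 11, 25, 35}.

Yes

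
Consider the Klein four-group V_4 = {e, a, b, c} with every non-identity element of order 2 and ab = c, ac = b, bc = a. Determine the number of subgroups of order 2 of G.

3

|G| = 4 and 2 | 4, so subgroups of order 2 are possible by Lagrange.
The subgroups of order 2 are: {e, a}; {e, b}; {e, c}.
So G has 3 subgroups of order 2.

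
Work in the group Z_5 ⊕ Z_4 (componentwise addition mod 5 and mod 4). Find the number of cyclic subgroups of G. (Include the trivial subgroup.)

A cyclic subgroup of order d is generated by each of its φ(d) elements of order d, so the cyclic subgroups of order d number (#elements of order d)/φ(d).
Cyclic subgroups by order — order 1: 1; order 2: 1; order 4: 1; order 5: 1; order 10: 1; order 20: 1.
Total: 6.

6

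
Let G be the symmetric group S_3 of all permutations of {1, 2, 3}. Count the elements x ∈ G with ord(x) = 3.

2

The elements of order 3 are: (1 2 3), (1 3 2).
That's 2.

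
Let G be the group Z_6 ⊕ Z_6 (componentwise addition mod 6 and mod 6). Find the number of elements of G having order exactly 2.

3

An element (a,b) has order lcm(ord(a), ord(b)); count pairs with lcm equal to 2.
Enumerating gives 3 such elements.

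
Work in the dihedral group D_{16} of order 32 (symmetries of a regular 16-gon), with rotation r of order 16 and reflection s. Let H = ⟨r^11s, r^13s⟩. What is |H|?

16

|⟨r^11s⟩| = 2 and |⟨r^13s⟩| = 2, so |H| is a multiple of lcm(2, 2) = 2 and divides |G| = 32.
Closing under the operation: H = {e, r^2, r^4, r^6, r^8, r^10, r^12, r^14, rs, r^3s, r^5s, r^7s, r^9s, r^11s, r^13s, r^15s}, so |H| = 16.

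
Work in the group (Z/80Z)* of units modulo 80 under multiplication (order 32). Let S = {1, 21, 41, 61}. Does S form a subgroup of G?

Yes

|S| = 4 divides |G| = 32, consistent with Lagrange.
S contains the identity, every element's inverse is in S, and S is closed under ·: it is a subgroup.
In fact S = ⟨61⟩.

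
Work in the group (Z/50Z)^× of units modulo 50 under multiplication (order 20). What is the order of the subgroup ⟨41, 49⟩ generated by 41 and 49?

|⟨41⟩| = 5 and |⟨49⟩| = 2, so |H| is a multiple of lcm(5, 2) = 10 and divides |G| = 20.
Closing under the operation: H = {1, 9, 11, 19, 21, 29, 31, 39, 41, 49}, so |H| = 10.

10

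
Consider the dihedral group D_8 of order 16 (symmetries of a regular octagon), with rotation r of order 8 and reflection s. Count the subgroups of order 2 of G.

9

|G| = 16 and 2 | 16, so subgroups of order 2 are possible by Lagrange.
The subgroups of order 2 are: {e, r^2s}; {e, r^3s}; {e, r^4}; {e, r^4s}; … (9 in all).
So G has 9 subgroups of order 2.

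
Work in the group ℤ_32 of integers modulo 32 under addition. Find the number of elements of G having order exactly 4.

2

In a cyclic group of order 32, the number of elements of order d (for d | 32) is φ(d).
φ(4) = 2.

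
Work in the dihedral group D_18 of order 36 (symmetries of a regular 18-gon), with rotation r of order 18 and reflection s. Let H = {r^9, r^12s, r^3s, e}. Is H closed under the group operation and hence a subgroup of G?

Yes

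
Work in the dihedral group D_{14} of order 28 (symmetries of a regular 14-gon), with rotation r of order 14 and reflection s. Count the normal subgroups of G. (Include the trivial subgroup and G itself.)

7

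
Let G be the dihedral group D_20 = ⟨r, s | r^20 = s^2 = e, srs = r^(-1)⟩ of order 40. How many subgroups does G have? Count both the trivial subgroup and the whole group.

48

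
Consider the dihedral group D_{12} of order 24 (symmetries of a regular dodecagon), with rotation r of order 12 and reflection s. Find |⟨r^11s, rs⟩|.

12

|⟨r^11s⟩| = 2 and |⟨rs⟩| = 2, so |H| is a multiple of lcm(2, 2) = 2 and divides |G| = 24.
Closing under the operation: H = {e, r^2, r^4, r^6, r^8, r^10, rs, r^3s, r^5s, r^7s, r^9s, r^11s}, so |H| = 12.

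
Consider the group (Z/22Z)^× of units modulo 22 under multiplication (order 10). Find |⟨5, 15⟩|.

|⟨5⟩| = 5 and |⟨15⟩| = 5, so |H| is a multiple of lcm(5, 5) = 5 and divides |G| = 10.
Closing under the operation: H = {1, 3, 5, 9, 15}, so |H| = 5.

5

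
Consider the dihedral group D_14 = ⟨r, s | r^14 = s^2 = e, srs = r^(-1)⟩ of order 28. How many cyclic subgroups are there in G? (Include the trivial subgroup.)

18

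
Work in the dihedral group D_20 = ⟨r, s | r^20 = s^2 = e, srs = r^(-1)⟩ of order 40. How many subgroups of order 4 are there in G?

11

|G| = 40 and 4 | 40, so subgroups of order 4 are possible by Lagrange.
The subgroups of order 4 are: {e, r^10, s, r^10s}; {e, r^10, rs, r^11s}; {e, r^10, r^2s, r^12s}; {e, r^10, r^3s, r^13s}; … (11 in all).
So G has 11 subgroups of order 4.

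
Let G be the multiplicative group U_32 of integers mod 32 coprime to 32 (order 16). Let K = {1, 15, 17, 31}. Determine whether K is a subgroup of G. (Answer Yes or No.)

|K| = 4 divides |G| = 16, consistent with Lagrange.
K contains the identity, every element's inverse is in K, and K is closed under ·: it is a subgroup.

Yes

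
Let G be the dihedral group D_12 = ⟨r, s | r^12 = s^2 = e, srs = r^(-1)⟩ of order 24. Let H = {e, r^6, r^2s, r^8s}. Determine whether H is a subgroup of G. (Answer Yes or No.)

Yes

|H| = 4 divides |G| = 24, consistent with Lagrange.
H contains the identity, every element's inverse is in H, and H is closed under ·: it is a subgroup.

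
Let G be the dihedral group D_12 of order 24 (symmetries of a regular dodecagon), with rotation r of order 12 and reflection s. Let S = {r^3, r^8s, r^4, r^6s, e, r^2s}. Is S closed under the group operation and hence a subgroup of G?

No

r^4 ∈ S but its inverse r^8 ∉ S, so S is not a subgroup.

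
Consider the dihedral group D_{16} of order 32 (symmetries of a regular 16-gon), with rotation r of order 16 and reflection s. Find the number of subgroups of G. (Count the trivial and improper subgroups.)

36

|G| = 32, so by Lagrange every subgroup order divides 32. Divisors: 1, 2, 4, 8, 16, 32.
Subgroups by order — order 1: 1; order 2: 17; order 4: 9; order 8: 5; order 16: 3; order 32: 1.
Total: 1 + 17 + 9 + 5 + 3 + 1 = 36.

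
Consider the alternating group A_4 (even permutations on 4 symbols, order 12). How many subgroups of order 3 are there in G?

4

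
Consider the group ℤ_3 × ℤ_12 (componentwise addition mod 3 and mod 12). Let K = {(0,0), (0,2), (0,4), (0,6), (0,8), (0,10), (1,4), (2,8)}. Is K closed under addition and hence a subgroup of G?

|K| = 8 does not divide |G| = 36, so by Lagrange K is not a subgroup.

No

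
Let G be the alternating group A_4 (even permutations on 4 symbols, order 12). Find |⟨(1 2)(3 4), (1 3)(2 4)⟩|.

4

|⟨(1 2)(3 4)⟩| = 2 and |⟨(1 3)(2 4)⟩| = 2, so |H| is a multiple of lcm(2, 2) = 2 and divides |G| = 12.
Closing under the operation: H = {e, (1 2)(3 4), (1 3)(2 4), (1 4)(2 3)}, so |H| = 4.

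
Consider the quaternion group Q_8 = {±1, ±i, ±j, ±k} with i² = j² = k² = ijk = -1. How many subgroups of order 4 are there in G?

3

|G| = 8 and 4 | 8, so subgroups of order 4 are possible by Lagrange.
The subgroups of order 4 are: {1, -1, i, -i}; {1, -1, j, -j}; {1, -1, k, -k}.
So G has 3 subgroups of order 4.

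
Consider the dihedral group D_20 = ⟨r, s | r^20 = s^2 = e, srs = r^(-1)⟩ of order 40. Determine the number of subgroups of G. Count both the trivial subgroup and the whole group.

48

|G| = 40, so by Lagrange every subgroup order divides 40. Divisors: 1, 2, 4, 5, 8, 10, 20, 40.
Subgroups by order — order 1: 1; order 2: 21; order 4: 11; order 5: 1; order 8: 5; order 10: 5; order 20: 3; order 40: 1.
Total: 1 + 21 + 11 + 1 + 5 + 5 + 3 + 1 = 48.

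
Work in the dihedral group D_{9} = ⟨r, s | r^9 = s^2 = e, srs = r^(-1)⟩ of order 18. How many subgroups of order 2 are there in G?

|G| = 18 and 2 | 18, so subgroups of order 2 are possible by Lagrange.
The subgroups of order 2 are: {e, r^2s}; {e, r^3s}; {e, r^4s}; {e, r^5s}; … (9 in all).
So G has 9 subgroups of order 2.

9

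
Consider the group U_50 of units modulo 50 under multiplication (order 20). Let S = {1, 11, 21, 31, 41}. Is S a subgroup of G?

Yes

|S| = 5 divides |G| = 20, consistent with Lagrange.
S contains the identity, every element's inverse is in S, and S is closed under ·: it is a subgroup.
In fact S = ⟨21⟩.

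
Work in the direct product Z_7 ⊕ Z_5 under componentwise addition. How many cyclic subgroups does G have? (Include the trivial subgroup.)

A cyclic subgroup of order d is generated by each of its φ(d) elements of order d, so the cyclic subgroups of order d number (#elements of order d)/φ(d).
Cyclic subgroups by order — order 1: 1; order 5: 1; order 7: 1; order 35: 1.
Total: 4.

4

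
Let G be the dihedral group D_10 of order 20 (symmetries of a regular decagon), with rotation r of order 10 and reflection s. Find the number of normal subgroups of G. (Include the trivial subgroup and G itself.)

G has 22 subgroups. Checking conjugation-invariance by order — order 1: 1/1 normal; order 2: 1/11 normal; order 4: 0/5 normal; order 5: 1/1 normal; order 10: 3/3 normal; order 20: 1/1 normal.
Total normal subgroups: 7.

7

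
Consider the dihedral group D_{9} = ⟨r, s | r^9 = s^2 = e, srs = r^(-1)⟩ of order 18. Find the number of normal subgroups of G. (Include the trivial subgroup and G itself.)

4

G has 16 subgroups. Checking conjugation-invariance by order — order 1: 1/1 normal; order 2: 0/9 normal; order 3: 1/1 normal; order 6: 0/3 normal; order 9: 1/1 normal; order 18: 1/1 normal.
Total normal subgroups: 4.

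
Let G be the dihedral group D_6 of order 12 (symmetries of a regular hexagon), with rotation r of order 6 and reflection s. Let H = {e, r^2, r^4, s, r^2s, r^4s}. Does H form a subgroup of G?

|H| = 6 divides |G| = 12, consistent with Lagrange.
H contains the identity, every element's inverse is in H, and H is closed under ·: it is a subgroup.

Yes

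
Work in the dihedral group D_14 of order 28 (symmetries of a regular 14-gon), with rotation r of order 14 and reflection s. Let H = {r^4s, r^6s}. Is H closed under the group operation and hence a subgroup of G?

No

The identity e ∉ H, so H is not a subgroup.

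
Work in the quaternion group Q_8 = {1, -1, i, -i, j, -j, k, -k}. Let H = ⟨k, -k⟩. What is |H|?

4

|⟨k⟩| = 4 and |⟨-k⟩| = 4, so |H| is a multiple of lcm(4, 4) = 4 and divides |G| = 8.
Closing under the operation: H = {1, -1, k, -k}, so |H| = 4.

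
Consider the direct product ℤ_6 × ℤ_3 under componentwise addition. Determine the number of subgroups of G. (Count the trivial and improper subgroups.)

|G| = 18, so by Lagrange every subgroup order divides 18. Divisors: 1, 2, 3, 6, 9, 18.
Subgroups by order — order 1: 1; order 2: 1; order 3: 4; order 6: 4; order 9: 1; order 18: 1.
Total: 1 + 1 + 4 + 4 + 1 + 1 = 12.

12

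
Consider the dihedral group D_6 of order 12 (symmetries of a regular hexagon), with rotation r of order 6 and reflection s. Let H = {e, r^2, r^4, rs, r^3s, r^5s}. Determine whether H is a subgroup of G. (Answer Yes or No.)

Yes

|H| = 6 divides |G| = 12, consistent with Lagrange.
H contains the identity, every element's inverse is in H, and H is closed under ·: it is a subgroup.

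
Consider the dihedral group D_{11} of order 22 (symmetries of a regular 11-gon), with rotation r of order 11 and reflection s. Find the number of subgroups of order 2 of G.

11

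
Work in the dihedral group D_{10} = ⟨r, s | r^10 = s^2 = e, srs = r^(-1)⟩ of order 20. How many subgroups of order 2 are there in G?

11

|G| = 20 and 2 | 20, so subgroups of order 2 are possible by Lagrange.
The subgroups of order 2 are: {e, r^2s}; {e, r^3s}; {e, r^4s}; {e, r^5}; … (11 in all).
So G has 11 subgroups of order 2.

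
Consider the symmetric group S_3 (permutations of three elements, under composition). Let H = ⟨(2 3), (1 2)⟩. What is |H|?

|⟨(2 3)⟩| = 2 and |⟨(1 2)⟩| = 2, so |H| is a multiple of lcm(2, 2) = 2 and divides |G| = 6.
Closing {(2 3), (1 2)} under the group operation gives all of G, so |H| = 6.

6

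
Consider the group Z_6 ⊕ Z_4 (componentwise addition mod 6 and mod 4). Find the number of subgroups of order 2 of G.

|G| = 24 and 2 | 24, so subgroups of order 2 are possible by Lagrange.
The subgroups of order 2 are: {(0,0), (0,2)}; {(0,0), (3,0)}; {(0,0), (3,2)}.
So G has 3 subgroups of order 2.

3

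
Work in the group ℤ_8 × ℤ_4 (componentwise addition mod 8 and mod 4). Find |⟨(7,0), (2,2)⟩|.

|⟨(7,0)⟩| = 8 and |⟨(2,2)⟩| = 4, so |H| is a multiple of lcm(8, 4) = 8 and divides |G| = 32.
Closing under the operation: H = {(0,0), (0,2), (1,0), (1,2), (2,0), (2,2), (3,0), (3,2), (4,0), (4,2), (5,0), (5,2), (6,0), (6,2), (7,0), (7,2)}, so |H| = 16.

16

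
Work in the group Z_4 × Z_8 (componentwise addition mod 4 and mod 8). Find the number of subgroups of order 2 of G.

3

|G| = 32 and 2 | 32, so subgroups of order 2 are possible by Lagrange.
The subgroups of order 2 are: {(0,0), (0,4)}; {(0,0), (2,0)}; {(0,0), (2,4)}.
So G has 3 subgroups of order 2.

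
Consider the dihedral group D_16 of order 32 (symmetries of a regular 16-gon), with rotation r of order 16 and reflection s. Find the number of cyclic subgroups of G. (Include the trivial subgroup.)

21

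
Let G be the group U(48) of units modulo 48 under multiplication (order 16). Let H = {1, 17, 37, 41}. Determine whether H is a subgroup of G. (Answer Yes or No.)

No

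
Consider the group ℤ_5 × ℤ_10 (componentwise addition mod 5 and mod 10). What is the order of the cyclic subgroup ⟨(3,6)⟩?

5

The order of (3,6) in Z_5 × Z_10 is lcm(ord(3) in Z_5, ord(6) in Z_10).
ord(3) = 5 and ord(6) = 5, so |⟨(3,6)⟩| = lcm(5, 5) = 5.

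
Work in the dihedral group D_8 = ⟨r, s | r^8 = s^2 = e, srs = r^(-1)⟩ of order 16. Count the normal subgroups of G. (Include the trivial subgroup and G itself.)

7

G has 19 subgroups. Checking conjugation-invariance by order — order 1: 1/1 normal; order 2: 1/9 normal; order 4: 1/5 normal; order 8: 3/3 normal; order 16: 1/1 normal.
Total normal subgroups: 7.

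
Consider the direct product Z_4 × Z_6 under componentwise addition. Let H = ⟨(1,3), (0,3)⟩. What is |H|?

|⟨(1,3)⟩| = 4 and |⟨(0,3)⟩| = 2, so |H| is a multiple of lcm(4, 2) = 4 and divides |G| = 24.
Closing under the operation: H = {(0,0), (0,3), (1,0), (1,3), (2,0), (2,3), (3,0), (3,3)}, so |H| = 8.

8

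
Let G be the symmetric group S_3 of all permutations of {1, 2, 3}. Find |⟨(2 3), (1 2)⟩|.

|⟨(2 3)⟩| = 2 and |⟨(1 2)⟩| = 2, so |H| is a multiple of lcm(2, 2) = 2 and divides |G| = 6.
Closing {(2 3), (1 2)} under the group operation gives all of G, so |H| = 6.

6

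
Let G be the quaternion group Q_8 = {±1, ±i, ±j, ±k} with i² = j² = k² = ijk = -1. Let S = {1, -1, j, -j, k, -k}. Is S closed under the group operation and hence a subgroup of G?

|S| = 6 does not divide |G| = 8, so by Lagrange S is not a subgroup.

No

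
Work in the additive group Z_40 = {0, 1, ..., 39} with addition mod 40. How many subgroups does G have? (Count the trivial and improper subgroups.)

8

Subgroups of the cyclic group Z_40 correspond bijectively to divisors of 40.
Divisors of 40: 1, 2, 4, 5, 8, 10, 20, 40.
So Z_40 has 8 subgroups.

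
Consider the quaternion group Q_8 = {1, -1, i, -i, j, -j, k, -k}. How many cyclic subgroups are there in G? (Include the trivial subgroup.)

5

A cyclic subgroup of order d is generated by each of its φ(d) elements of order d, so the cyclic subgroups of order d number (#elements of order d)/φ(d).
Cyclic subgroups by order — order 1: 1; order 2: 1; order 4: 3.
Total: 5.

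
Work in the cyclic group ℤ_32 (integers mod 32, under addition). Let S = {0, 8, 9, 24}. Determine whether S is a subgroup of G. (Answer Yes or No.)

No

9 ∈ S but its inverse 23 ∉ S, so S is not a subgroup.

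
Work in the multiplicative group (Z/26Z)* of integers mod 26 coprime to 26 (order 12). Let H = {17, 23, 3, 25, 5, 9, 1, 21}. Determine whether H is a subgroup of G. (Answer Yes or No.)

No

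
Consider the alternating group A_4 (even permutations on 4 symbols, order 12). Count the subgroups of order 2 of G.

|G| = 12 and 2 | 12, so subgroups of order 2 are possible by Lagrange.
The subgroups of order 2 are: {e, (1 2)(3 4)}; {e, (1 3)(2 4)}; {e, (1 4)(2 3)}.
So G has 3 subgroups of order 2.

3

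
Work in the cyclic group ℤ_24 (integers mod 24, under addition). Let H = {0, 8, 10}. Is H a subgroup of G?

8 ∈ H but its inverse 16 ∉ H, so H is not a subgroup.

No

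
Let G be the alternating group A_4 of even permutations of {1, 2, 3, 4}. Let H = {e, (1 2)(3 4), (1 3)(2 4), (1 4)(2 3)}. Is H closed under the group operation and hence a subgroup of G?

Yes

|H| = 4 divides |G| = 12, consistent with Lagrange.
H contains the identity, every element's inverse is in H, and H is closed under ∘: it is a subgroup.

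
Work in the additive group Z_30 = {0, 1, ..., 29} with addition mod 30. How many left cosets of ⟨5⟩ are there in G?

5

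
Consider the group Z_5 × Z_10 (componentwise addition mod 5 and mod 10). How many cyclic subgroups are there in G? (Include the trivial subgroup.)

14

Each element a generates a cyclic subgroup ⟨a⟩; distinct elements may generate the same one (a cyclic group of order d has φ(d) generators).
Cyclic subgroups by order — order 1: 1; order 2: 1; order 5: 6; order 10: 6.
Total: 14.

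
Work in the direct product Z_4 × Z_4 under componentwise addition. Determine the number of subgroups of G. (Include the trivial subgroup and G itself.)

15

|G| = 16, so by Lagrange every subgroup order divides 16. Divisors: 1, 2, 4, 8, 16.
Subgroups by order — order 1: 1; order 2: 3; order 4: 7; order 8: 3; order 16: 1.
Total: 1 + 3 + 7 + 3 + 1 = 15.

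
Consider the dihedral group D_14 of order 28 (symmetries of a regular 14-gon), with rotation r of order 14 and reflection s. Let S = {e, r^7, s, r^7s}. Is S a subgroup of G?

Yes

|S| = 4 divides |G| = 28, consistent with Lagrange.
S contains the identity, every element's inverse is in S, and S is closed under ·: it is a subgroup.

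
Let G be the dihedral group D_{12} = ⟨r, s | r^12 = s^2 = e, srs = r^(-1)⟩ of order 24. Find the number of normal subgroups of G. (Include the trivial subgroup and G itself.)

G has 34 subgroups. Checking conjugation-invariance by order — order 1: 1/1 normal; order 2: 1/13 normal; order 3: 1/1 normal; order 4: 1/7 normal; order 6: 1/5 normal; order 8: 0/3 normal; order 12: 3/3 normal; order 24: 1/1 normal.
Total normal subgroups: 9.

9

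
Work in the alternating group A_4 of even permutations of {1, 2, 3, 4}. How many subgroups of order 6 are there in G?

|G| = 12 and 6 | 12, so subgroups of order 6 are possible by Lagrange.
Checking all subgroups of G, none has order 6.
So G has 0 subgroups of order 6.

0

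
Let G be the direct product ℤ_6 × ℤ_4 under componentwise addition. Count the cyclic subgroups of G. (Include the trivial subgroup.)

12

A cyclic subgroup of order d is generated by each of its φ(d) elements of order d, so the cyclic subgroups of order d number (#elements of order d)/φ(d).
Cyclic subgroups by order — order 1: 1; order 2: 3; order 3: 1; order 4: 2; order 6: 3; order 12: 2.
Total: 12.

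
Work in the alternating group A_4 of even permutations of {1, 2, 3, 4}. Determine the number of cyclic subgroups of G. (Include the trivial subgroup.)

8

A cyclic subgroup of order d is generated by each of its φ(d) elements of order d, so the cyclic subgroups of order d number (#elements of order d)/φ(d).
Cyclic subgroups by order — order 1: 1; order 2: 3; order 3: 4.
Total: 8.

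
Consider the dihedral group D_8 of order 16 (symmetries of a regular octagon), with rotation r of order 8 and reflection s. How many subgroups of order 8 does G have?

3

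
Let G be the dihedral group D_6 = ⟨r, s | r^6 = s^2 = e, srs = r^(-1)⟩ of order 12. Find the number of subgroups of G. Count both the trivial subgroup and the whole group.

16

|G| = 12, so by Lagrange every subgroup order divides 12. Divisors: 1, 2, 3, 4, 6, 12.
Subgroups by order — order 1: 1; order 2: 7; order 3: 1; order 4: 3; order 6: 3; order 12: 1.
Total: 1 + 7 + 1 + 3 + 3 + 1 = 16.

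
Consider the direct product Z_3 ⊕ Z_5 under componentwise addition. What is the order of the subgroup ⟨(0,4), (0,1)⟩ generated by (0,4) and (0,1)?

5

|⟨(0,4)⟩| = 5 and |⟨(0,1)⟩| = 5, so |H| is a multiple of lcm(5, 5) = 5 and divides |G| = 15.
Closing under the operation: H = {(0,0), (0,1), (0,2), (0,3), (0,4)}, so |H| = 5.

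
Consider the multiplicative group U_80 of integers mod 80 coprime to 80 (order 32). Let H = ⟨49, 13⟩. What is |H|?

|⟨49⟩| = 2 and |⟨13⟩| = 4, so |H| is a multiple of lcm(2, 4) = 4 and divides |G| = 32.
Closing under the operation: H = {1, 9, 13, 37, 41, 49, 53, 77}, so |H| = 8.

8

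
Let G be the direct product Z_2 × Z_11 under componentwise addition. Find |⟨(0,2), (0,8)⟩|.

|⟨(0,2)⟩| = 11 and |⟨(0,8)⟩| = 11, so |H| is a multiple of lcm(11, 11) = 11 and divides |G| = 22.
Closing under the operation: H = {(0,0), (0,1), (0,2), (0,3), (0,4), (0,5), (0,6), (0,7), (0,8), (0,9), (0,10)}, so |H| = 11.

11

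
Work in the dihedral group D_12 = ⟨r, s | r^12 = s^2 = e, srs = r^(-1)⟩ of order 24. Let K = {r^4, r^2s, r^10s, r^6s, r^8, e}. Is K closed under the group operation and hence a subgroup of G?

Yes

|K| = 6 divides |G| = 24, consistent with Lagrange.
K contains the identity, every element's inverse is in K, and K is closed under ·: it is a subgroup.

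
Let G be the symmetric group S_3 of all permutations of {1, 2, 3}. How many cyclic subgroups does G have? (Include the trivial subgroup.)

5

A cyclic subgroup of order d is generated by each of its φ(d) elements of order d, so the cyclic subgroups of order d number (#elements of order d)/φ(d).
Cyclic subgroups by order — order 1: 1; order 2: 3; order 3: 1.
Total: 5.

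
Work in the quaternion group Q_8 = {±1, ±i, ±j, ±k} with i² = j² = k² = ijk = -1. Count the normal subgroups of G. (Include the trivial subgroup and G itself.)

G has 6 subgroups. Checking conjugation-invariance by order — order 1: 1/1 normal; order 2: 1/1 normal; order 4: 3/3 normal; order 8: 1/1 normal.
Total normal subgroups: 6.

6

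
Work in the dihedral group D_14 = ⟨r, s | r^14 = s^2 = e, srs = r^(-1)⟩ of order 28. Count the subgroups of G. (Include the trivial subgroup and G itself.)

28

|G| = 28, so by Lagrange every subgroup order divides 28. Divisors: 1, 2, 4, 7, 14, 28.
Subgroups by order — order 1: 1; order 2: 15; order 4: 7; order 7: 1; order 14: 3; order 28: 1.
Total: 1 + 15 + 7 + 1 + 3 + 1 = 28.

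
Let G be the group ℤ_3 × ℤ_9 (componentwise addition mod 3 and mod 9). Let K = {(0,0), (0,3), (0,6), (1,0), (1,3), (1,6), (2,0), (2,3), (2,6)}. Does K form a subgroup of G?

Yes

|K| = 9 divides |G| = 27, consistent with Lagrange.
K contains the identity, every element's inverse is in K, and K is closed under +: it is a subgroup.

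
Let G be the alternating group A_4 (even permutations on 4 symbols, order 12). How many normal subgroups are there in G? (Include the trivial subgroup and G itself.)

3

G has 10 subgroups. Checking conjugation-invariance by order — order 1: 1/1 normal; order 2: 0/3 normal; order 3: 0/4 normal; order 4: 1/1 normal; order 12: 1/1 normal.
Total normal subgroups: 3.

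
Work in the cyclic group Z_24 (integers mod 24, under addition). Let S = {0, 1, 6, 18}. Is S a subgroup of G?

No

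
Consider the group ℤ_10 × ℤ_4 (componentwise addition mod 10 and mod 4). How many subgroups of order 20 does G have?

|G| = 40 and 20 | 40, so subgroups of order 20 are possible by Lagrange.
The subgroups of order 20 are: {(0,0), (0,1), (0,2), (0,3), (2,0), (2,1), (2,2), (2,3), (4,0), (4,1), (4,2), (4,3), (6,0), (6,1), (6,2), (6,3), (8,0), (8,1), (8,2), (8,3)}; {(0,0), (0,2), (1,0), (1,2), (2,0), (2,2), (3,0), (3,2), (4,0), (4,2), (5,0), (5,2), (6,0), (6,2), (7,0), (7,2), (8,0), (8,2), (9,0), (9,2)}; {(0,0), (0,2), (1,1), (1,3), (2,0), (2,2), (3,1), (3,3), (4,0), (4,2), (5,1), (5,3), (6,0), (6,2), (7,1), (7,3), (8,0), (8,2), (9,1), (9,3)}.
So G has 3 subgroups of order 20.

3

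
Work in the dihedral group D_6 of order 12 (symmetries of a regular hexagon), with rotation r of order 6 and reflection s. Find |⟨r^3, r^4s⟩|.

4

|⟨r^3⟩| = 2 and |⟨r^4s⟩| = 2, so |H| is a multiple of lcm(2, 2) = 2 and divides |G| = 12.
Closing under the operation: H = {e, r^3, rs, r^4s}, so |H| = 4.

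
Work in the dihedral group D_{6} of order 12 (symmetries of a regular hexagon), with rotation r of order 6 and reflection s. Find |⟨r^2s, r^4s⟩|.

6

|⟨r^2s⟩| = 2 and |⟨r^4s⟩| = 2, so |H| is a multiple of lcm(2, 2) = 2 and divides |G| = 12.
Closing under the operation: H = {e, r^2, r^4, s, r^2s, r^4s}, so |H| = 6.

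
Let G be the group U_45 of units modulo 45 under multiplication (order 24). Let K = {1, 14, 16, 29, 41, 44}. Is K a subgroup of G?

No

16 ∈ K but its inverse 31 ∉ K, so K is not a subgroup.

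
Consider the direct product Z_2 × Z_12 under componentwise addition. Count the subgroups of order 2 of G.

3

|G| = 24 and 2 | 24, so subgroups of order 2 are possible by Lagrange.
The subgroups of order 2 are: {(0,0), (0,6)}; {(0,0), (1,0)}; {(0,0), (1,6)}.
So G has 3 subgroups of order 2.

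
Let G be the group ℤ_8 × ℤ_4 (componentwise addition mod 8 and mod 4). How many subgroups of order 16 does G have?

3

|G| = 32 and 16 | 32, so subgroups of order 16 are possible by Lagrange.
The subgroups of order 16 are: {(0,0), (0,1), (0,2), (0,3), (2,0), (2,1), (2,2), (2,3), (4,0), (4,1), (4,2), (4,3), (6,0), (6,1), (6,2), (6,3)}; {(0,0), (0,2), (1,0), (1,2), (2,0), (2,2), (3,0), (3,2), (4,0), (4,2), (5,0), (5,2), (6,0), (6,2), (7,0), (7,2)}; {(0,0), (0,2), (1,1), (1,3), (2,0), (2,2), (3,1), (3,3), (4,0), (4,2), (5,1), (5,3), (6,0), (6,2), (7,1), (7,3)}.
So G has 3 subgroups of order 16.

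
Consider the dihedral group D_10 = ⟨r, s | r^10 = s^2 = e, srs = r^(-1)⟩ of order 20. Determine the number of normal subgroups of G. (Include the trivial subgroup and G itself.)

G has 22 subgroups. Checking conjugation-invariance by order — order 1: 1/1 normal; order 2: 1/11 normal; order 4: 0/5 normal; order 5: 1/1 normal; order 10: 3/3 normal; order 20: 1/1 normal.
Total normal subgroups: 7.

7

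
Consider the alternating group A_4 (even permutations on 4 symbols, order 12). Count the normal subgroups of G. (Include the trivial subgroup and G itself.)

G has 10 subgroups. Checking conjugation-invariance by order — order 1: 1/1 normal; order 2: 0/3 normal; order 3: 0/4 normal; order 4: 1/1 normal; order 12: 1/1 normal.
Total normal subgroups: 3.

3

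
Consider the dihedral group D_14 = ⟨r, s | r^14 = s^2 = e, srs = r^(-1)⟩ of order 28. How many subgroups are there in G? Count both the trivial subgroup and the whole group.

|G| = 28, so by Lagrange every subgroup order divides 28. Divisors: 1, 2, 4, 7, 14, 28.
Subgroups by order — order 1: 1; order 2: 15; order 4: 7; order 7: 1; order 14: 3; order 28: 1.
Total: 1 + 15 + 7 + 1 + 3 + 1 = 28.

28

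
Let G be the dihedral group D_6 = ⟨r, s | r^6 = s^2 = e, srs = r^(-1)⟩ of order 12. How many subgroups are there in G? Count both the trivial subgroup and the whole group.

16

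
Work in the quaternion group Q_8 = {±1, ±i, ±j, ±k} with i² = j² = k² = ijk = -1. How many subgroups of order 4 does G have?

|G| = 8 and 4 | 8, so subgroups of order 4 are possible by Lagrange.
The subgroups of order 4 are: {1, -1, i, -i}; {1, -1, j, -j}; {1, -1, k, -k}.
So G has 3 subgroups of order 4.

3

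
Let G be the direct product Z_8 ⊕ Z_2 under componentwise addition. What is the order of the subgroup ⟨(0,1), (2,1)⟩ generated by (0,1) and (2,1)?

|⟨(0,1)⟩| = 2 and |⟨(2,1)⟩| = 4, so |H| is a multiple of lcm(2, 4) = 4 and divides |G| = 16.
Closing under the operation: H = {(0,0), (0,1), (2,0), (2,1), (4,0), (4,1), (6,0), (6,1)}, so |H| = 8.

8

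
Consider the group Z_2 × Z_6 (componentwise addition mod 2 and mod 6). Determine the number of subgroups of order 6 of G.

3

|G| = 12 and 6 | 12, so subgroups of order 6 are possible by Lagrange.
The subgroups of order 6 are: {(0,0), (0,1), (0,2), (0,3), (0,4), (0,5)}; {(0,0), (0,2), (0,4), (1,0), (1,2), (1,4)}; {(0,0), (0,2), (0,4), (1,1), (1,3), (1,5)}.
So G has 3 subgroups of order 6.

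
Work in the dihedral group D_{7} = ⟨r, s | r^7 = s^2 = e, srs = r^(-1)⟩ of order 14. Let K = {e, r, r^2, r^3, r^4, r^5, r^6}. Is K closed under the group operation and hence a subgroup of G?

Yes

|K| = 7 divides |G| = 14, consistent with Lagrange.
K contains the identity, every element's inverse is in K, and K is closed under ·: it is a subgroup.
In fact K = ⟨r^4⟩.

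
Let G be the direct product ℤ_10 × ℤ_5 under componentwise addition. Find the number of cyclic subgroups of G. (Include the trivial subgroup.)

14

A cyclic subgroup of order d is generated by each of its φ(d) elements of order d, so the cyclic subgroups of order d number (#elements of order d)/φ(d).
Cyclic subgroups by order — order 1: 1; order 2: 1; order 5: 6; order 10: 6.
Total: 14.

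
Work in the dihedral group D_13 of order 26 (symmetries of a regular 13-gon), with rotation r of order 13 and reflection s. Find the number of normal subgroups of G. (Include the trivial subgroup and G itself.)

G has 16 subgroups. Checking conjugation-invariance by order — order 1: 1/1 normal; order 2: 0/13 normal; order 13: 1/1 normal; order 26: 1/1 normal.
Total normal subgroups: 3.

3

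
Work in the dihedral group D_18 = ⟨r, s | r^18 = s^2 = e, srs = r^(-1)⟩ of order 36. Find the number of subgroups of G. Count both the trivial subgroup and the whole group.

45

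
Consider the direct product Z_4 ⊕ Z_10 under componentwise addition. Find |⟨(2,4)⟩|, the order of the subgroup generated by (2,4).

10

The order of (2,4) in Z_4 × Z_10 is lcm(ord(2) in Z_4, ord(4) in Z_10).
ord(2) = 2 and ord(4) = 5, so |⟨(2,4)⟩| = lcm(2, 5) = 10.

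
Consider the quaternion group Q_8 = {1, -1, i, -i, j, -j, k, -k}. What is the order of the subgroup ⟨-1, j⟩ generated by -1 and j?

4

|⟨-1⟩| = 2 and |⟨j⟩| = 4, so |H| is a multiple of lcm(2, 4) = 4 and divides |G| = 8.
Closing under the operation: H = {1, -1, j, -j}, so |H| = 4.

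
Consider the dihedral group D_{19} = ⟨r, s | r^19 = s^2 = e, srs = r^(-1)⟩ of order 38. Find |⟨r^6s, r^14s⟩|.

|⟨r^6s⟩| = 2 and |⟨r^14s⟩| = 2, so |H| is a multiple of lcm(2, 2) = 2 and divides |G| = 38.
Closing {r^6s, r^14s} under the group operation gives all of G, so |H| = 38.

38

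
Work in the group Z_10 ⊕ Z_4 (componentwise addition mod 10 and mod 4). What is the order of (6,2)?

The order of (6,2) in Z_10 × Z_4 is lcm(ord(6) in Z_10, ord(2) in Z_4).
ord(6) = 5 and ord(2) = 2, so |⟨(6,2)⟩| = lcm(5, 2) = 10.

10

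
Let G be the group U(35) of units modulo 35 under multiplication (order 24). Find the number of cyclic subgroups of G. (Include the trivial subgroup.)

Group the elements of G by the cyclic subgroup they generate; each cyclic subgroup of order d accounts for φ(d) elements.
Cyclic subgroups by order — order 1: 1; order 2: 3; order 3: 1; order 4: 2; order 6: 3; order 12: 2.
Total: 12.

12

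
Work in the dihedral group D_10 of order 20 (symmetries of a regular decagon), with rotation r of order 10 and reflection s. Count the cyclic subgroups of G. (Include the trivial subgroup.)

14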